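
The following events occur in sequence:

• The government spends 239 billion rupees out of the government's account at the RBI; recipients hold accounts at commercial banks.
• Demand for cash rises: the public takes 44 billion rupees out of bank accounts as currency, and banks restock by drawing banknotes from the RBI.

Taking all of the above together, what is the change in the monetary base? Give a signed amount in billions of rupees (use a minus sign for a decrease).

RBI balance sheet:
  Assets:      no change
  Liabilities: Bank reserves +195B, Currency in circulation +44B, Government deposits −239B
Monetary base = currency + reserves: +44B + (+195B) = +239 billion.

+239 billion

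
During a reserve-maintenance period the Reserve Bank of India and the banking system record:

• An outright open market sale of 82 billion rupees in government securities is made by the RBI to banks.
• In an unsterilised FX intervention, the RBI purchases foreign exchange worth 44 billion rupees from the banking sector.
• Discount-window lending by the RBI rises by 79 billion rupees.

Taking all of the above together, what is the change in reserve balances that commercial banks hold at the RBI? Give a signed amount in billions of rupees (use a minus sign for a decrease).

RBI balance sheet:
  Assets:      Securities −82B, Loans to banks +79B, Foreign assets +44B
  Liabilities: Bank reserves +41B
Commercial banking system:
  Assets:      Reserves at CB +41B, Securities +82B, Foreign assets −44B
  Liabilities: Borrowings from CB +79B
So the change in reserve balances that commercial banks hold at the RBI is +41 billion.

+41 billion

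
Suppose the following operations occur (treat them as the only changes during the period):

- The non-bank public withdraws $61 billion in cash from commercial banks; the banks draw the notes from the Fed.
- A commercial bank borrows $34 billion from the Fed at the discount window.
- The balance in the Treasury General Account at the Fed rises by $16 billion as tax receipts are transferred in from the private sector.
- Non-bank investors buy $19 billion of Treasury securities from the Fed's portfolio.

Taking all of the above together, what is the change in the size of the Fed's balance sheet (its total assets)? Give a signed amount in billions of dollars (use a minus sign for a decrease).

Fed balance sheet:
  Assets:      Securities −$19B, Loans to banks +$34B
  Liabilities: Bank reserves −$62B, Currency in circulation +$61B, Government deposits +$16B
Commercial banking system:
  Assets:      Reserves at CB −$62B
  Liabilities: Checkable deposits −$96B, Borrowings from CB +$34B
Change in total Fed assets = +$15 billion.

+$15 billion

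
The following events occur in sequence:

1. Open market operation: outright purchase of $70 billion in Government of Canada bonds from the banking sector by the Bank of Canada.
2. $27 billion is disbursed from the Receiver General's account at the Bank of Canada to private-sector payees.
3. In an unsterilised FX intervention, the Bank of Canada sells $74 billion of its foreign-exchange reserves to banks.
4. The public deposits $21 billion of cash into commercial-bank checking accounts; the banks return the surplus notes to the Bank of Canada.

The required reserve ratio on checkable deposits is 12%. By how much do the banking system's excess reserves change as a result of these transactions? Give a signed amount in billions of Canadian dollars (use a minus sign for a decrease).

+$38.24 billion

OMO purchase (from banks) $70 billion: reserves +$70B, deposits 0.
Government spending $27 billion: reserves +$27B, deposits +$27B.
FX sale $74 billion: reserves −$74B, deposits 0.
Currency deposit $21 billion: reserves +$21B, deposits +$21B.
Totals: Δreserves = +$44B, Δdeposits = +$48B.
Δrequired reserves = 12% × +$48B = +$5.76B.
Δexcess reserves = Δreserves − Δrequired = +$44B − (+$5.76B) = +$38.24 billion.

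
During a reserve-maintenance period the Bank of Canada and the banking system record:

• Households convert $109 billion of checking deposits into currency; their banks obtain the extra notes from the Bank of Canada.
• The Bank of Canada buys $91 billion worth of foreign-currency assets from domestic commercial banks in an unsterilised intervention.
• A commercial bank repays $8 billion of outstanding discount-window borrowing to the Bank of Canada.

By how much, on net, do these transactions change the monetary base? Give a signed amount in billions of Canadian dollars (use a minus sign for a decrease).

Currency withdrawal $109 billion: just a shift between currency and reserves — both are base money → 0.
FX purchase $91 billion: Bank of Canada balance sheet expands → +$91B.
Discount-window repayment $8 billion: Bank of Canada balance sheet contracts → −$8B.
Net: 0 + 91 − 8 = +$83 billion.

+$83 billion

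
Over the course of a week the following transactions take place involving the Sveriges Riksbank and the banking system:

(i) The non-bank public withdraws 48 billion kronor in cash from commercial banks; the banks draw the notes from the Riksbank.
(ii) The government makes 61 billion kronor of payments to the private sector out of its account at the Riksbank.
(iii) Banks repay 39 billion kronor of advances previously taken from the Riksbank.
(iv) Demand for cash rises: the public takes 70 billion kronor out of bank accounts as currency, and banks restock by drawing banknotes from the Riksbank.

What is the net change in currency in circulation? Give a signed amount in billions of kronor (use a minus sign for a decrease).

Currency withdrawal 48 billion kronor: notes leave the central bank → +48B.
Government spending 61 billion kronor: no currency enters or leaves circulation → 0.
Discount-window repayment 39 billion kronor: no currency enters or leaves circulation → 0.
Currency withdrawal 70 billion kronor: notes leave the central bank → +70B.
Net: 48 + 0 + 0 + 70 = +118 billion.

+118 billion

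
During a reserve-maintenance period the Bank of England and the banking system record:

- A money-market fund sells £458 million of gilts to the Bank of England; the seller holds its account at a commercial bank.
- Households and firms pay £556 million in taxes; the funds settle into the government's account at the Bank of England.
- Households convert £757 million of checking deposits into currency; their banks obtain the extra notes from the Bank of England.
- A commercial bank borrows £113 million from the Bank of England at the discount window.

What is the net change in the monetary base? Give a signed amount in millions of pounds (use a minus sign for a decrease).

+£15 million

Asset purchase (from non-banks) £458 million: Bank of England balance sheet expands → +£458M.
Government account inflow £556 million: reserves shift to a non-base liability → −£556M.
Currency withdrawal £757 million: just a shift between currency and reserves — both are base money → 0.
Discount-window loan £113 million: Bank of England balance sheet expands → +£113M.
Net: 458 − 556 + 0 + 113 = +£15 million.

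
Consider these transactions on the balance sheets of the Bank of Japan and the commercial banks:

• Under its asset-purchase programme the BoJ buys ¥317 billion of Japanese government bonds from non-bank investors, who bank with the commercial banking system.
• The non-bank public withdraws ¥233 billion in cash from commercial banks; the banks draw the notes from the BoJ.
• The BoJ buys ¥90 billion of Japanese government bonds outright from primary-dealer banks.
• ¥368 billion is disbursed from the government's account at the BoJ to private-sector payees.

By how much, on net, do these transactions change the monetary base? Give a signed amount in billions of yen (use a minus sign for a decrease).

+¥775 billion

Asset purchase (from non-banks) ¥317 billion: BoJ balance sheet expands → +¥317B.
Currency withdrawal ¥233 billion: just a shift between currency and reserves — both are base money → 0.
OMO purchase (from banks) ¥90 billion: BoJ balance sheet expands → +¥90B.
Government spending ¥368 billion: a non-base liability converts back to reserves → +¥368B.
Net: 317 + 0 + 90 + 368 = +¥775 billion.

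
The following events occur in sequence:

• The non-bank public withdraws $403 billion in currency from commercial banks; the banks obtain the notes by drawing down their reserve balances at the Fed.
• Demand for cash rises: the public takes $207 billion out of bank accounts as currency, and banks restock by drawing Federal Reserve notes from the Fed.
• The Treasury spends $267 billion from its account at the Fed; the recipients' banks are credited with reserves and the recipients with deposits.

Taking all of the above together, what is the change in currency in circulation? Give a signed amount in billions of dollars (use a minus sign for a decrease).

Currency withdrawal $403 billion: notes leave the central bank → +$403B.
Currency withdrawal $207 billion: notes leave the central bank → +$207B.
Government spending $267 billion: no currency enters or leaves circulation → 0.
Net: 403 + 207 + 0 = +$610 billion.

+$610 billion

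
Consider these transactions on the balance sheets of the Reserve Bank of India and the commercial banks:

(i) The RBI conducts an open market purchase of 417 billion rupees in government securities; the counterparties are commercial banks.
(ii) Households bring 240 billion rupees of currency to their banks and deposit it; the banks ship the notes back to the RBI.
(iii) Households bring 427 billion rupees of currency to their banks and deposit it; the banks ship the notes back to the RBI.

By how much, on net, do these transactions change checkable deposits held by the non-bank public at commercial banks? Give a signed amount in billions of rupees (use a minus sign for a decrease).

RBI balance sheet:
  Assets:      Securities +417B
  Liabilities: Bank reserves +1084B, Currency in circulation −667B
Commercial banking system:
  Assets:      Reserves at CB +1084B, Securities −417B
  Liabilities: Checkable deposits +667B
So the change in checkable deposits held by the non-bank public at commercial banks is +667 billion.

+667 billion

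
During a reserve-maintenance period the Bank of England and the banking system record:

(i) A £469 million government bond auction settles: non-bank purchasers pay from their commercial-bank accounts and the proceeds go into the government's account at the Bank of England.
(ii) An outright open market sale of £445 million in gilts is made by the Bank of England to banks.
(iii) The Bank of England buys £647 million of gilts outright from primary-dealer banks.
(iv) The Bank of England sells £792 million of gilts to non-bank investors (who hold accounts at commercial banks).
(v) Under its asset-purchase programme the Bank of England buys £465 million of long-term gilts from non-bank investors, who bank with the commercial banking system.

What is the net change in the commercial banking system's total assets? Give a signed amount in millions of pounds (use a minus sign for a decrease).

-£796 million

Government account inflow £469 million: bank balance sheets shrink → −£469M.
OMO sale (to banks) £445 million: just an asset swap on bank balance sheets → 0.
OMO purchase (from banks) £647 million: just an asset swap on bank balance sheets → 0.
Asset sale (to non-banks) £792 million: bank balance sheets shrink → −£792M.
Asset purchase (from non-banks) £465 million: bank balance sheets expand → +£465M.
Net: −469 + 0 + 0 − 792 + 465 = -£796 million.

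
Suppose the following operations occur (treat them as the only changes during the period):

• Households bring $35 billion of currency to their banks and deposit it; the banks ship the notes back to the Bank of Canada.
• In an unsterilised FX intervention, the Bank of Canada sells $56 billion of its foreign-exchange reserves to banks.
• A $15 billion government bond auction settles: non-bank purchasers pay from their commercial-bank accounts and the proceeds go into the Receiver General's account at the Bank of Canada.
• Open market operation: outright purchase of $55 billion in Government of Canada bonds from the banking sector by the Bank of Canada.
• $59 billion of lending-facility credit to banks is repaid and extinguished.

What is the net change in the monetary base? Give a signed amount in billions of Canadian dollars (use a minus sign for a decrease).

Currency deposit $35 billion: just a shift between currency and reserves — both are base money → 0.
FX sale $56 billion: Bank of Canada balance sheet contracts → −$56B.
Government account inflow $15 billion: reserves shift to a non-base liability → −$15B.
OMO purchase (from banks) $55 billion: Bank of Canada balance sheet expands → +$55B.
Discount-window repayment $59 billion: Bank of Canada balance sheet contracts → −$59B.
Net: 0 − 56 − 15 + 55 − 59 = -$75 billion.

-$75 billion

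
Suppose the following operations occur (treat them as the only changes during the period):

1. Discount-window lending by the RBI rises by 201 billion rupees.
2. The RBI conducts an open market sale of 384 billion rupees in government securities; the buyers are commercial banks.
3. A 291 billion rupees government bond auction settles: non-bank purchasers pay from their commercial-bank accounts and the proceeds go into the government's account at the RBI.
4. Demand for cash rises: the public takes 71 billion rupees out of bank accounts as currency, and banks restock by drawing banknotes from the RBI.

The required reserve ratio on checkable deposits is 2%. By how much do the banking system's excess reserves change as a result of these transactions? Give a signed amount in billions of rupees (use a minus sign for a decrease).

Discount-window loan 201 billion rupees: reserves +201B, deposits 0.
OMO sale (to banks) 384 billion rupees: reserves −384B, deposits 0.
Government account inflow 291 billion rupees: reserves −291B, deposits −291B.
Currency withdrawal 71 billion rupees: reserves −71B, deposits −71B.
Totals: Δreserves = −545B, Δdeposits = −362B.
Δrequired reserves = 2% × −362B = −7.24B.
Δexcess reserves = Δreserves − Δrequired = −545B − (−7.24B) = -537.76 billion.

-537.76 billion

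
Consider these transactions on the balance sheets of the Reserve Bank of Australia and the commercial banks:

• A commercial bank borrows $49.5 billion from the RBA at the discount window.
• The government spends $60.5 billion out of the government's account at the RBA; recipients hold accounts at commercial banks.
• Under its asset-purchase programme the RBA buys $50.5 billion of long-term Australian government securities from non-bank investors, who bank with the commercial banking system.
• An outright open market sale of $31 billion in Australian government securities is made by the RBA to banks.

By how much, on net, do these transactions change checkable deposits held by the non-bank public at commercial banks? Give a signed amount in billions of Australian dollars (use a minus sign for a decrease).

Discount-window loan $49.5 billion: the counterparty is a bank, so public deposits are unchanged → 0.
Government spending $60.5 billion: non-bank counterparties' bank balances rise → +$60.5B.
Asset purchase (from non-banks) $50.5 billion: non-bank counterparties' bank balances rise → +$50.5B.
OMO sale (to banks) $31 billion: the counterparty is a bank, so public deposits are unchanged → 0.
Net: 0 + 60.5 + 50.5 + 0 = +$111 billion.

+$111 billion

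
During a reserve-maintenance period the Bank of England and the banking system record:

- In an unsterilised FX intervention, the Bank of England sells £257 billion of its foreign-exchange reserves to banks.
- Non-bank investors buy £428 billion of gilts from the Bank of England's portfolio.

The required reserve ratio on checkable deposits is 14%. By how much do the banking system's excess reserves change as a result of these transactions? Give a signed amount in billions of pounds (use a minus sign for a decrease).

FX sale £257 billion: reserves −£257B, deposits 0.
Asset sale (to non-banks) £428 billion: reserves −£428B, deposits −£428B.
Totals: Δreserves = −£685B, Δdeposits = −£428B.
Δrequired reserves = 14% × −£428B = −£59.92B.
Δexcess reserves = Δreserves − Δrequired = −£685B − (−£59.92B) = -£625.08 billion.

-£625.08 billion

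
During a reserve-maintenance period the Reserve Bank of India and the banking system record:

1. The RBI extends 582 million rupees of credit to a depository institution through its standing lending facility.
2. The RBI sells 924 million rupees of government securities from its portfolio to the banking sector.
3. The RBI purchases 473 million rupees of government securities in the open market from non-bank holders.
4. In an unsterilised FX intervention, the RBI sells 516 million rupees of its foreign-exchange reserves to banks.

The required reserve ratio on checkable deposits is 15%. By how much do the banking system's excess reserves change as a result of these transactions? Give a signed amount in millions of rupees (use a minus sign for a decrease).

Discount-window loan 582 million rupees: reserves +582M, deposits 0.
OMO sale (to banks) 924 million rupees: reserves −924M, deposits 0.
Asset purchase (from non-banks) 473 million rupees: reserves +473M, deposits +473M.
FX sale 516 million rupees: reserves −516M, deposits 0.
Totals: Δreserves = −385M, Δdeposits = +473M.
Δrequired reserves = 15% × +473M = +70.95M.
Δexcess reserves = Δreserves − Δrequired = −385M − (+70.95M) = -455.95 million.

-455.95 million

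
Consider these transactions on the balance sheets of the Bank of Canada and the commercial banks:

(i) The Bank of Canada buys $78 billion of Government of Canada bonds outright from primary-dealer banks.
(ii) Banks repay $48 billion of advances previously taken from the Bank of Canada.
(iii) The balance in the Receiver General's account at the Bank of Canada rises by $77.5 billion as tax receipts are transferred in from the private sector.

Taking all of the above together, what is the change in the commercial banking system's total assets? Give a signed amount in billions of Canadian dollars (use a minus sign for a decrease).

OMO purchase (from banks) $78 billion: just an asset swap on bank balance sheets → 0.
Discount-window repayment $48 billion: bank balance sheets shrink → −$48B.
Government account inflow $77.5 billion: bank balance sheets shrink → −$77.5B.
Net: 0 − 48 − 77.5 = -$125.5 billion.

-$125.5 billion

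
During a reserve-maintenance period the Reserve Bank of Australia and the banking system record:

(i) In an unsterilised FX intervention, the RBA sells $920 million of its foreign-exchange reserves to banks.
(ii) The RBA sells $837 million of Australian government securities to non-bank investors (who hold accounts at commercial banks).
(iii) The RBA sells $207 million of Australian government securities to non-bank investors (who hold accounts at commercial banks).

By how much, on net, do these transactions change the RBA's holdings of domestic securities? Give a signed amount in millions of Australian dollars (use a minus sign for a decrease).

-$1044 million

RBA balance sheet:
  Assets:      Securities −$1044M, Foreign assets −$920M
  Liabilities: Bank reserves −$1964M
Commercial banking system:
  Assets:      Reserves at CB −$1964M, Foreign assets +$920M
  Liabilities: Checkable deposits −$1044M
So the change in the RBA's holdings of domestic securities is -$1044 million.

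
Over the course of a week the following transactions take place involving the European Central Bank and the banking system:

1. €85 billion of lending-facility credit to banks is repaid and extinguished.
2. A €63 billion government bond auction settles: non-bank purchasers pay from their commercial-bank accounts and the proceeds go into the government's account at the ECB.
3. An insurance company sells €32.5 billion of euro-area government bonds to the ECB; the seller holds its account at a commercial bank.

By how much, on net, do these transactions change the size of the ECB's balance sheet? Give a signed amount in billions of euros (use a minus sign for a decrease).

ECB balance sheet:
  Assets:      Securities +€32.5B, Loans to banks −€85B
  Liabilities: Bank reserves −€115.5B, Government deposits +€63B
Change in total ECB assets = -€52.5 billion.

-€52.5 billion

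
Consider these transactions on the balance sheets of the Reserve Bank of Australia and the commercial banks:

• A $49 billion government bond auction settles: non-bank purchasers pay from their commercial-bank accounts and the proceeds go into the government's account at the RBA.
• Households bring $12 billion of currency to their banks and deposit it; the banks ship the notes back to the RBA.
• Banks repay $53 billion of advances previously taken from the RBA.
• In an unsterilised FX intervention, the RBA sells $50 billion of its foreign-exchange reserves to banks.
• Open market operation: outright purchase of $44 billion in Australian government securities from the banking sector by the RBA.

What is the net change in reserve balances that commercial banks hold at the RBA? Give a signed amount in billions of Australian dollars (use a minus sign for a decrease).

Government account inflow $49 billion: funds move from bank reserves into the government account → −$49B.
Currency deposit $12 billion: returned notes are swapped for reserve credit → +$12B.
Discount-window repayment $53 billion: repayment is debited from reserves → −$53B.
FX sale $50 billion: the buying banks pay out of their reserve balances → −$50B.
OMO purchase (from banks) $44 billion: the RBA pays by crediting reserve accounts → +$44B.
Net: −49 + 12 − 53 − 50 + 44 = -$96 billion.

-$96 billion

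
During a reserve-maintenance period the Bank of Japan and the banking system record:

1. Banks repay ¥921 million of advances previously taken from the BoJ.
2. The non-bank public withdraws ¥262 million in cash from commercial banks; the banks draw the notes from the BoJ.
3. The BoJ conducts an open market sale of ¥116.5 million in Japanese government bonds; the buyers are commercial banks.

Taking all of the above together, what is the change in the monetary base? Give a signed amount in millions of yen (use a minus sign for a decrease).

-¥1037.5 million

BoJ balance sheet:
  Assets:      Securities −¥116.5M, Loans to banks −¥921M
  Liabilities: Bank reserves −¥1299.5M, Currency in circulation +¥262M
Commercial banking system:
  Assets:      Reserves at CB −¥1299.5M, Securities +¥116.5M
  Liabilities: Checkable deposits −¥262M, Borrowings from CB −¥921M
Monetary base = currency + reserves: +¥262M + (−¥1299.5M) = -¥1037.5 million.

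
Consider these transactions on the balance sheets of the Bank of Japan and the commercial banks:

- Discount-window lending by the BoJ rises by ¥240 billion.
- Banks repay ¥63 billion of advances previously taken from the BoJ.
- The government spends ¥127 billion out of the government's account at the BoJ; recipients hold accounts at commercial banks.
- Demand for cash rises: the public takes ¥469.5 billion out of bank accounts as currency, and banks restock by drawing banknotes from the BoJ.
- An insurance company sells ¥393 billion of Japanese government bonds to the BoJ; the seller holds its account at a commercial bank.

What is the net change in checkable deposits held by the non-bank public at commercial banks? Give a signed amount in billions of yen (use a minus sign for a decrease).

BoJ balance sheet:
  Assets:      Securities +¥393B, Loans to banks +¥177B
  Liabilities: Bank reserves +¥227.5B, Currency in circulation +¥469.5B, Government deposits −¥127B
Commercial banking system:
  Assets:      Reserves at CB +¥227.5B
  Liabilities: Checkable deposits +¥50.5B, Borrowings from CB +¥177B
So the change in checkable deposits held by the non-bank public at commercial banks is +¥50.5 billion.

+¥50.5 billion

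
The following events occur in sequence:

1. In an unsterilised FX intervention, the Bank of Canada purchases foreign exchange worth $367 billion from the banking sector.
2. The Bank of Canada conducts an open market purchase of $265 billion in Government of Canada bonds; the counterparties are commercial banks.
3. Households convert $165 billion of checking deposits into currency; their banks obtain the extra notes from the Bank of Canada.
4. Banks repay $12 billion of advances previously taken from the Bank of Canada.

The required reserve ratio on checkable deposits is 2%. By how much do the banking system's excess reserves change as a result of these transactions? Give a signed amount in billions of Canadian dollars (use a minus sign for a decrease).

FX purchase $367 billion: reserves +$367B, deposits 0.
OMO purchase (from banks) $265 billion: reserves +$265B, deposits 0.
Currency withdrawal $165 billion: reserves −$165B, deposits −$165B.
Discount-window repayment $12 billion: reserves −$12B, deposits 0.
Totals: Δreserves = +$455B, Δdeposits = −$165B.
Δrequired reserves = 2% × −$165B = −$3.3B.
Δexcess reserves = Δreserves − Δrequired = +$455B − (−$3.3B) = +$458.3 billion.

+$458.3 billion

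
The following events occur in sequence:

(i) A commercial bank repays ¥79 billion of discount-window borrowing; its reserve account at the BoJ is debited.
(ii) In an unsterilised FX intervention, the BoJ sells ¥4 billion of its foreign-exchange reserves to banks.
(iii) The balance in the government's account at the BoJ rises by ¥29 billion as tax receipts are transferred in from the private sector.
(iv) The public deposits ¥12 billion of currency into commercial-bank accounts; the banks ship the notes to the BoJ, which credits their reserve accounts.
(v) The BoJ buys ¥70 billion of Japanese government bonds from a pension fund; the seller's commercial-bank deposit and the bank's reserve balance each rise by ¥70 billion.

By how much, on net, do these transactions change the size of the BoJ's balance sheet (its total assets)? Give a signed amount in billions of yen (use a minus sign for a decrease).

-¥13 billion

Discount-window repayment ¥79 billion: a BoJ asset is shed → −¥79B.
FX sale ¥4 billion: a BoJ asset is shed → −¥4B.
Government account inflow ¥29 billion: only the composition of liabilities changes → 0.
Currency deposit ¥12 billion: only the composition of liabilities changes → 0.
Asset purchase (from non-banks) ¥70 billion: a BoJ asset is acquired → +¥70B.
Net: −79 − 4 + 0 + 0 + 70 = -¥13 billion.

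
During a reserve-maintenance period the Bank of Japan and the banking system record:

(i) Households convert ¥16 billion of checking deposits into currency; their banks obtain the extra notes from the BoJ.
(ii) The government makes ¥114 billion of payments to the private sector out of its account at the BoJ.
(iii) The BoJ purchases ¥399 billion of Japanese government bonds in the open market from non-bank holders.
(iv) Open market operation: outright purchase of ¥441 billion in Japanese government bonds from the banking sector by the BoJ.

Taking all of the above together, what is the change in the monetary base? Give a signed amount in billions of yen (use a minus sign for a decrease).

Currency withdrawal ¥16 billion: just a shift between currency and reserves — both are base money → 0.
Government spending ¥114 billion: a non-base liability converts back to reserves → +¥114B.
Asset purchase (from non-banks) ¥399 billion: BoJ balance sheet expands → +¥399B.
OMO purchase (from banks) ¥441 billion: BoJ balance sheet expands → +¥441B.
Net: 0 + 114 + 399 + 441 = +¥954 billion.

+¥954 billion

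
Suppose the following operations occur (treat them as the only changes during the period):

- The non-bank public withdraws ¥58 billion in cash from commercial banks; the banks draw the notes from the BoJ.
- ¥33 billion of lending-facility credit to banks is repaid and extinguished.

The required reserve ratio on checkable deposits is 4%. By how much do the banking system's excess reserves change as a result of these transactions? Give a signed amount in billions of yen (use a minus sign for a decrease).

Currency withdrawal ¥58 billion: reserves −¥58B, deposits −¥58B.
Discount-window repayment ¥33 billion: reserves −¥33B, deposits 0.
Totals: Δreserves = −¥91B, Δdeposits = −¥58B.
Δrequired reserves = 4% × −¥58B = −¥2.32B.
Δexcess reserves = Δreserves − Δrequired = −¥91B − (−¥2.32B) = -¥88.68 billion.

-¥88.68 billion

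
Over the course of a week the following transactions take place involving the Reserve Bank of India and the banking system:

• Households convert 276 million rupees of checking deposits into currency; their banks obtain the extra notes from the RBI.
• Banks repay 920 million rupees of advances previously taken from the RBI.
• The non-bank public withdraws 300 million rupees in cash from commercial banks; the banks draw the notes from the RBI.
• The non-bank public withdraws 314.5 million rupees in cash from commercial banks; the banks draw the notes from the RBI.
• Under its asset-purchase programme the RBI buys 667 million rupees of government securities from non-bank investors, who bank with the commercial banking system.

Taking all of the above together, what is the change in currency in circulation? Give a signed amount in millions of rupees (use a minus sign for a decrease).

RBI balance sheet:
  Assets:      Securities +667M, Loans to banks −920M
  Liabilities: Bank reserves −1143.5M, Currency in circulation +890.5M
Commercial banking system:
  Assets:      Reserves at CB −1143.5M
  Liabilities: Checkable deposits −223.5M, Borrowings from CB −920M
So the change in currency in circulation is +890.5 million.

+890.5 million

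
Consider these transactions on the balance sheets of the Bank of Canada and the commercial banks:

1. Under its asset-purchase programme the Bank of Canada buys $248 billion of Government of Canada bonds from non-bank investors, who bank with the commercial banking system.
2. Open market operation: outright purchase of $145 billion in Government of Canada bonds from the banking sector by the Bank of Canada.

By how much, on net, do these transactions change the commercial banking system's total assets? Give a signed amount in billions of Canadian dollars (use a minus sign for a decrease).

Bank of Canada balance sheet:
  Assets:      Securities +$393B
  Liabilities: Bank reserves +$393B
Commercial banking system:
  Assets:      Reserves at CB +$393B, Securities −$145B
  Liabilities: Checkable deposits +$248B
Change in total bank assets = +$248 billion.

+$248 billion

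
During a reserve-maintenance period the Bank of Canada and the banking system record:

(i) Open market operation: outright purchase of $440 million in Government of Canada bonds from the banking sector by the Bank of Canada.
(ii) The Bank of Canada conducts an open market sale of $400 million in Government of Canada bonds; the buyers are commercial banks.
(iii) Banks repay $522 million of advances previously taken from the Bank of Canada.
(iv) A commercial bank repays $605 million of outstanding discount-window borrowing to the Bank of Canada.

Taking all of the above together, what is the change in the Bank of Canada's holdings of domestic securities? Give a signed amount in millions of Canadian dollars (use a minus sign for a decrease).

+$40 million

Bank of Canada balance sheet:
  Assets:      Securities +$40M, Loans to banks −$1127M
  Liabilities: Bank reserves −$1087M
So the change in the Bank of Canada's holdings of domestic securities is +$40 million.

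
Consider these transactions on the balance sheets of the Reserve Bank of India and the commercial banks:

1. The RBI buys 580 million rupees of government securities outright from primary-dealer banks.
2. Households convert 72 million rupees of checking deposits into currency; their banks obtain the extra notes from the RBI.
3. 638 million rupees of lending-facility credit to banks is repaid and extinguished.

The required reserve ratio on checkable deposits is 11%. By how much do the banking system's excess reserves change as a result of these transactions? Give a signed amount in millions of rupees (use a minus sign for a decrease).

OMO purchase (from banks) 580 million rupees: reserves +580M, deposits 0.
Currency withdrawal 72 million rupees: reserves −72M, deposits −72M.
Discount-window repayment 638 million rupees: reserves −638M, deposits 0.
Totals: Δreserves = −130M, Δdeposits = −72M.
Δrequired reserves = 11% × −72M = −7.92M.
Δexcess reserves = Δreserves − Δrequired = −130M − (−7.92M) = -122.08 million.

-122.08 million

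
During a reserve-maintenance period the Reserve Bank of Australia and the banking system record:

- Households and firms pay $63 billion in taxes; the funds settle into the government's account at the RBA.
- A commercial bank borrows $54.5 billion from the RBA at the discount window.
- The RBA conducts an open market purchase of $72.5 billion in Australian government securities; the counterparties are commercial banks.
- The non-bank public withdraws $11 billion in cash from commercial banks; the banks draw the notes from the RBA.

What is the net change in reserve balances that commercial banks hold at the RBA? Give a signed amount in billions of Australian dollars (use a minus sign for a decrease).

Government account inflow $63 billion: funds move from bank reserves into the government account → −$63B.
Discount-window loan $54.5 billion: the loan is credited to the bank's reserve account → +$54.5B.
OMO purchase (from banks) $72.5 billion: the RBA pays by crediting reserve accounts → +$72.5B.
Currency withdrawal $11 billion: banks swap reserves for currency → −$11B.
Net: −63 + 54.5 + 72.5 − 11 = +$53 billion.

+$53 billion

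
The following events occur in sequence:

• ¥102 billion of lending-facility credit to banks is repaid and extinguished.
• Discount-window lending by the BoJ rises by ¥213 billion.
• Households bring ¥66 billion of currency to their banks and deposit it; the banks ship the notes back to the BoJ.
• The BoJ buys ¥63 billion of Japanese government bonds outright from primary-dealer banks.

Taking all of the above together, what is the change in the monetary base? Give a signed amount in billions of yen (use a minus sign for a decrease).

+¥174 billion

Discount-window repayment ¥102 billion: BoJ balance sheet contracts → −¥102B.
Discount-window loan ¥213 billion: BoJ balance sheet expands → +¥213B.
Currency deposit ¥66 billion: just a shift between currency and reserves — both are base money → 0.
OMO purchase (from banks) ¥63 billion: BoJ balance sheet expands → +¥63B.
Net: −102 + 213 + 0 + 63 = +¥174 billion.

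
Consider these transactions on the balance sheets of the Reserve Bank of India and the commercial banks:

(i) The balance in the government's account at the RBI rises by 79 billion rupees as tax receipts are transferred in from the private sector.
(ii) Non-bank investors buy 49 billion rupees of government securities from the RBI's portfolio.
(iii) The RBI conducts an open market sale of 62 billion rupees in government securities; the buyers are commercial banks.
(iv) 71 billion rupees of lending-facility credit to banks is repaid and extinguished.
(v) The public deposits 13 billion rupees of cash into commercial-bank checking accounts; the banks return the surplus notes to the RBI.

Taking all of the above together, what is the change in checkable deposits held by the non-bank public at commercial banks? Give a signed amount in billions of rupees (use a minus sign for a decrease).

-115 billion

RBI balance sheet:
  Assets:      Securities −111B, Loans to banks −71B
  Liabilities: Bank reserves −248B, Currency in circulation −13B, Government deposits +79B
Commercial banking system:
  Assets:      Reserves at CB −248B, Securities +62B
  Liabilities: Checkable deposits −115B, Borrowings from CB −71B
So the change in checkable deposits held by the non-bank public at commercial banks is -115 billion.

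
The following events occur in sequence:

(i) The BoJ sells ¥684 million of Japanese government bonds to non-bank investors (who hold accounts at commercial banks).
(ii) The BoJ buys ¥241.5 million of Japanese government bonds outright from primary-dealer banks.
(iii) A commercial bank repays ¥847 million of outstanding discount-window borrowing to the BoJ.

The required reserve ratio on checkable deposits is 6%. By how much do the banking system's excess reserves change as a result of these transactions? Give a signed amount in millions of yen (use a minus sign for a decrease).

-¥1248.46 million

Asset sale (to non-banks) ¥684 million: reserves −¥684M, deposits −¥684M.
OMO purchase (from banks) ¥241.5 million: reserves +¥241.5M, deposits 0.
Discount-window repayment ¥847 million: reserves −¥847M, deposits 0.
Totals: Δreserves = −¥1289.5M, Δdeposits = −¥684M.
Δrequired reserves = 6% × −¥684M = −¥41.04M.
Δexcess reserves = Δreserves − Δrequired = −¥1289.5M − (−¥41.04M) = -¥1248.46 million.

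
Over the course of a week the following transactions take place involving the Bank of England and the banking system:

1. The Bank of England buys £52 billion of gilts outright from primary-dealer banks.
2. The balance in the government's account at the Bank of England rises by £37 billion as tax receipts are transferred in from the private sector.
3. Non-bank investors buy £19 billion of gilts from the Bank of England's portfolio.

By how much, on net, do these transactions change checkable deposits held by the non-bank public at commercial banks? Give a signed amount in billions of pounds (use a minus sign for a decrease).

-£56 billion

OMO purchase (from banks) £52 billion: the counterparty is a bank, so public deposits are unchanged → 0.
Government account inflow £37 billion: non-bank counterparties' bank balances fall → −£37B.
Asset sale (to non-banks) £19 billion: non-bank counterparties' bank balances fall → −£19B.
Net: 0 − 37 − 19 = -£56 billion.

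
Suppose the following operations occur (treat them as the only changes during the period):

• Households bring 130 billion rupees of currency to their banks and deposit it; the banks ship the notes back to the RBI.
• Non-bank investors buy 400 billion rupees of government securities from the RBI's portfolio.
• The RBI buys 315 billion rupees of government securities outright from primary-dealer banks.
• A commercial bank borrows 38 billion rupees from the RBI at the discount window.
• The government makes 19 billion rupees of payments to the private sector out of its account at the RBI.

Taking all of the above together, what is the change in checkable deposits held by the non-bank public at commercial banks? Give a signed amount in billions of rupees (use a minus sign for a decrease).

RBI balance sheet:
  Assets:      Securities −85B, Loans to banks +38B
  Liabilities: Bank reserves +102B, Currency in circulation −130B, Government deposits −19B
Commercial banking system:
  Assets:      Reserves at CB +102B, Securities −315B
  Liabilities: Checkable deposits −251B, Borrowings from CB +38B
So the change in checkable deposits held by the non-bank public at commercial banks is -251 billion.

-251 billion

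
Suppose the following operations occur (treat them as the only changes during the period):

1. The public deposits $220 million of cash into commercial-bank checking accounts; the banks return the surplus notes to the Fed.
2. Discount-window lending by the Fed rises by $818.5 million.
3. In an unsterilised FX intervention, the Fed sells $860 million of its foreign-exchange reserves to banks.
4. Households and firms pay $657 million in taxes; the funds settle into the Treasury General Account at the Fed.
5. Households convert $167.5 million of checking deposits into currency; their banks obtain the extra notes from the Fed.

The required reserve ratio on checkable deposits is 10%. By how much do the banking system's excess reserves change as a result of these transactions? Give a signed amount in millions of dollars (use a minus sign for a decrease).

Currency deposit $220 million: reserves +$220M, deposits +$220M.
Discount-window loan $818.5 million: reserves +$818.5M, deposits 0.
FX sale $860 million: reserves −$860M, deposits 0.
Government account inflow $657 million: reserves −$657M, deposits −$657M.
Currency withdrawal $167.5 million: reserves −$167.5M, deposits −$167.5M.
Totals: Δreserves = −$646M, Δdeposits = −$604.5M.
Δrequired reserves = 10% × −$604.5M = −$60.45M.
Δexcess reserves = Δreserves − Δrequired = −$646M − (−$60.45M) = -$585.55 million.

-$585.55 million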